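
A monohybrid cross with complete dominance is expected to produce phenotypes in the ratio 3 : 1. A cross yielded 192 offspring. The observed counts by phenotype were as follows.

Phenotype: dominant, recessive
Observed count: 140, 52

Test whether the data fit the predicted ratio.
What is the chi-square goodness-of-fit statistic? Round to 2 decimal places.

Ratio total = 4. Expected counts: 192×3/4 = 144, 192×1/4 = 48.
χ² = (140−144)²/144 + (52−48)²/48
   = 0.111 + 0.333
Sum = 0.44

0.44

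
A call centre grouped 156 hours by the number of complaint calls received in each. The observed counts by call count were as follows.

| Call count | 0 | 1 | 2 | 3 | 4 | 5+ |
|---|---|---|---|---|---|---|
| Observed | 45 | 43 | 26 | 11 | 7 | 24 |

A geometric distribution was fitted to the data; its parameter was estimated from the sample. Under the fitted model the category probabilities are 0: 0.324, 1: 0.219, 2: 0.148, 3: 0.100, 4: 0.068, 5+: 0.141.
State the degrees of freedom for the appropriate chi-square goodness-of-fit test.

4

There are k = 6 categories and 1 parameter estimated from the data, so df = 6 − 1 − 1 = 4.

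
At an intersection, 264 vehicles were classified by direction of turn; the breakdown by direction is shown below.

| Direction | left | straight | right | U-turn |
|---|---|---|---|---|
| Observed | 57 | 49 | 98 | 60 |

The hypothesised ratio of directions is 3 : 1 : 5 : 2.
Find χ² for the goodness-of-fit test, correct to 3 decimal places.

Ratio total = 11. Expected counts: 264×3/11 = 72, 264×1/11 = 24, 264×5/11 = 120, 264×2/11 = 48.
left: (57 − 72)²/72 = 225/72 = 3.1250
straight: (49 − 24)²/24 = 625/24 = 26.0417
right: (98 − 120)²/120 = 484/120 = 4.0333
U-turn: (60 − 48)²/48 = 144/48 = 3.0000
Sum = 36.200

36.200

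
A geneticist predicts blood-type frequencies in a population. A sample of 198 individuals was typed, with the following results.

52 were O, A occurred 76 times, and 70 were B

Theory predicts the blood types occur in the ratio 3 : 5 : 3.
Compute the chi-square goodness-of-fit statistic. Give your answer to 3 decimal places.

6.993

Ratio total = 11. Expected counts: 198×3/11 = 54, 198×5/11 = 90, 198×3/11 = 54.
O: (52 − 54)²/54 = 4/54 = 0.0741
A: (76 − 90)²/90 = 196/90 = 2.1778
B: (70 − 54)²/54 = 256/54 = 4.7407
Sum = 6.993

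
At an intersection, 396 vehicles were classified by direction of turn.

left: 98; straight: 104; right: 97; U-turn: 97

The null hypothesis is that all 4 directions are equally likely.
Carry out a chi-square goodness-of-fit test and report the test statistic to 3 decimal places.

0.343

Expected count for each of the 4 categories: 396/4 = 99.
cat           O        E   (O−E)²/E
left         98       99     0.0101
straight    104       99     0.2525
right        97       99     0.0404
U-turn       97       99     0.0404
Sum = 0.343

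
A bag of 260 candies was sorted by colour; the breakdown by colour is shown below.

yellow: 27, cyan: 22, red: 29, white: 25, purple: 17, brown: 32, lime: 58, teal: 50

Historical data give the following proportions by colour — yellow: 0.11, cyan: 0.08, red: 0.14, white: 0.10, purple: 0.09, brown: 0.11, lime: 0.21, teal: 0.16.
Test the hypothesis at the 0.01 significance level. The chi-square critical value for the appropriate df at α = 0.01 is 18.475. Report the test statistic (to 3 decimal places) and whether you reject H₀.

Expected counts E_i = n·p_i: 260×0.11 = 28.6, 260×0.08 = 20.8, 260×0.14 = 36.4, 260×0.10 = 26, 260×0.09 = 23.4, 260×0.11 = 28.6, 260×0.21 = 54.6, 260×0.16 = 41.6.
cat         O        E   (O−E)²/E
yellow     27     28.6     0.0895
cyan       22     20.8     0.0692
red        29     36.4     1.5044
white      25       26     0.0385
purple     17     23.4     1.7504
brown      32     28.6     0.4042
lime       58     54.6     0.2117
teal       50     41.6     1.6962
Sum = 5.764
df = 7. Since 5.764 < 18.475, we do not reject H₀.

5.764; do not reject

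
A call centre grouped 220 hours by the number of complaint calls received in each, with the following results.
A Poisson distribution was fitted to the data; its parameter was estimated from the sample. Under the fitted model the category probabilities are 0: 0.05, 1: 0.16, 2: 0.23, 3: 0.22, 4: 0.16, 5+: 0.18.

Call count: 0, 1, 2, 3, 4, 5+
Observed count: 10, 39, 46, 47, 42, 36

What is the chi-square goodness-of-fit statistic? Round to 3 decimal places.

2.601

Expected counts E_i = n·p_i: 220×0.05 = 11, 220×0.16 = 35.2, 220×0.23 = 50.6, 220×0.22 = 48.4, 220×0.16 = 35.2, 220×0.18 = 39.6.
χ² = (10−11)²/11 + (39−35.2)²/35.2 + (46−50.6)²/50.6 + (47−48.4)²/48.4 + (42−35.2)²/35.2 + (36−39.6)²/39.6
   = 0.0909 + 0.4102 + 0.4182 + 0.0405 + 1.3136 + 0.3273
Sum = 2.601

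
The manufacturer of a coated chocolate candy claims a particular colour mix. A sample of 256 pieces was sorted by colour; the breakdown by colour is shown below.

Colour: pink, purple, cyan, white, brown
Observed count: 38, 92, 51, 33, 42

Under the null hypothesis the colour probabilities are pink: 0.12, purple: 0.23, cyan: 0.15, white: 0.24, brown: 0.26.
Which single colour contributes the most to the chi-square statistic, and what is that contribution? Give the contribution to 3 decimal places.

Expected counts E_i = n·p_i: 256×0.12 = 30.72, 256×0.23 = 58.88, 256×0.15 = 38.4, 256×0.24 = 61.44, 256×0.26 = 66.56.
χ² = (38−30.72)²/30.72 + (92−58.88)²/58.88 + (51−38.4)²/38.4 + (33−61.44)²/61.44 + (42−66.56)²/66.56
   = 1.7252 + 18.6300 + 4.1344 + 13.1646 + 9.0624
The largest term is for purple: 18.630.

purple, 18.630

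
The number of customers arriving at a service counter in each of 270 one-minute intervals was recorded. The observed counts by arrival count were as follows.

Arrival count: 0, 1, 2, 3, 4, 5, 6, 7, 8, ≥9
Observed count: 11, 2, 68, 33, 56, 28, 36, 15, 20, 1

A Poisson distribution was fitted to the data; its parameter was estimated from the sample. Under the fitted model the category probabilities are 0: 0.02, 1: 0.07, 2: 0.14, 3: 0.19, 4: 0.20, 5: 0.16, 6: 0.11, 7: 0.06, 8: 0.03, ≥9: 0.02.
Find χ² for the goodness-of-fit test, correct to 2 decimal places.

Expected counts E_i = n·p_i: 270×0.02 = 5.4, 270×0.07 = 18.9, 270×0.14 = 37.8, 270×0.19 = 51.3, 270×0.20 = 54, 270×0.16 = 43.2, 270×0.11 = 29.7, 270×0.06 = 16.2, 270×0.03 = 8.1, 270×0.02 = 5.4.
cat         O        E   (O−E)²/E
0          11      5.4      5.807
1           2     18.9     15.112
2          68     37.8     24.128
3          33     51.3      6.528
4          56       54      0.074
5          28     43.2      5.348
6          36     29.7      1.336
7          15     16.2      0.089
8          20      8.1     17.483
≥9          1      5.4      3.585
Sum = 79.49

79.49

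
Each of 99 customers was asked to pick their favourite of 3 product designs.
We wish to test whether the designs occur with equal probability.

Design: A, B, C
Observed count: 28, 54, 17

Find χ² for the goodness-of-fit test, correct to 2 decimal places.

Expected count for each of the 3 categories: 99/3 = 33.
χ² = (28−33)²/33 + (54−33)²/33 + (17−33)²/33
   = 0.758 + 13.364 + 7.758
Sum = 21.88

21.88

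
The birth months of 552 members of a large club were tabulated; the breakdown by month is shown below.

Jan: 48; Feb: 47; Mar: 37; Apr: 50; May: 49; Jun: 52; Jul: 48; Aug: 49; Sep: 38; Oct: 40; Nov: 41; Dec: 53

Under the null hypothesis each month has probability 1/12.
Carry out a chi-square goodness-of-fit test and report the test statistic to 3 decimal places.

Expected count for each of the 12 categories: 552/12 = 46.
cat         O        E   (O−E)²/E
Jan        48       46     0.0870
Feb        47       46     0.0217
Mar        37       46     1.7609
Apr        50       46     0.3478
May        49       46     0.1957
Jun        52       46     0.7826
Jul        48       46     0.0870
Aug        49       46     0.1957
Sep        38       46     1.3913
Oct        40       46     0.7826
Nov        41       46     0.5435
Dec        53       46     1.0652
Sum = 7.261

7.261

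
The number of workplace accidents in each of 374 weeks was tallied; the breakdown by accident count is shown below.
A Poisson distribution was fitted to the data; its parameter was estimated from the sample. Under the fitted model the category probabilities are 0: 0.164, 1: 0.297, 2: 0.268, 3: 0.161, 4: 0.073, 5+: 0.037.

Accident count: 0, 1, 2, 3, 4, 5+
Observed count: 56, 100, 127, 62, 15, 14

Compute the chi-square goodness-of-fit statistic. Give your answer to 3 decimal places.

Expected counts E_i = n·p_i: 374×0.164 = 61.336, 374×0.297 = 111.078, 374×0.268 = 100.232, 374×0.161 = 60.214, 374×0.073 = 27.302, 374×0.037 = 13.838.
cat         O        E   (O−E)²/E
0          56   61.336     0.4642
1         100  111.078     1.1048
2         127  100.232     7.1487
3          62   60.214     0.0530
4          15   27.302     5.5432
5+         14   13.838     0.0019
Sum = 14.316

14.316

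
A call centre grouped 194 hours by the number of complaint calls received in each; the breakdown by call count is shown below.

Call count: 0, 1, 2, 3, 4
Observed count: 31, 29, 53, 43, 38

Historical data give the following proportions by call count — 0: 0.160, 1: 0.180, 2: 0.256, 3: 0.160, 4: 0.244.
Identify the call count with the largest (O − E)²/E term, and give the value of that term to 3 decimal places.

Expected counts E_i = n·p_i: 194×0.160 = 31.04, 194×0.180 = 34.92, 194×0.256 = 49.664, 194×0.160 = 31.04, 194×0.244 = 47.336.
0: (31 − 31.04)²/31.04 = 0.0016/31.04 = 0.0001
1: (29 − 34.92)²/34.92 = 35.0464/34.92 = 1.0036
2: (53 − 49.664)²/49.664 = 11.128896/49.664 = 0.2241
3: (43 − 31.04)²/31.04 = 143.0416/31.04 = 4.6083
4: (38 − 47.336)²/47.336 = 87.160896/47.336 = 1.8413
The largest term is for 3: 4.608.

3, 4.608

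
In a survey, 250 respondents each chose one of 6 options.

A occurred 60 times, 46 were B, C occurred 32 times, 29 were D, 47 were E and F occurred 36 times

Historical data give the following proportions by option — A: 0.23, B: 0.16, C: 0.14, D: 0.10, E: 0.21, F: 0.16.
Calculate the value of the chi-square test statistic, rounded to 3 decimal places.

2.882

Expected counts E_i = n·p_i: 250×0.23 = 57.5, 250×0.16 = 40, 250×0.14 = 35, 250×0.10 = 25, 250×0.21 = 52.5, 250×0.16 = 40.
A: (60 − 57.5)²/57.5 = 6.25/57.5 = 0.1087
B: (46 − 40)²/40 = 36/40 = 0.9000
C: (32 − 35)²/35 = 9/35 = 0.2571
D: (29 − 25)²/25 = 16/25 = 0.6400
E: (47 − 52.5)²/52.5 = 30.25/52.5 = 0.5762
F: (36 − 40)²/40 = 16/40 = 0.4000
Sum = 2.882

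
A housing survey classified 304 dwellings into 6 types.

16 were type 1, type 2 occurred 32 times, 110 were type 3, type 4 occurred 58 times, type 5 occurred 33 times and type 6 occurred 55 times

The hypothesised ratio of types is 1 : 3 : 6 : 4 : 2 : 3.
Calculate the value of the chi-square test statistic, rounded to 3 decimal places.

8.990

Ratio total = 19. Expected counts: 304×1/19 = 16, 304×3/19 = 48, 304×6/19 = 96, 304×4/19 = 64, 304×2/19 = 32, 304×3/19 = 48.
type 1: (16 − 16)²/16 = 0/16 = 0.0000
type 2: (32 − 48)²/48 = 256/48 = 5.3333
type 3: (110 − 96)²/96 = 196/96 = 2.0417
type 4: (58 − 64)²/64 = 36/64 = 0.5625
type 5: (33 − 32)²/32 = 1/32 = 0.0313
type 6: (55 − 48)²/48 = 49/48 = 1.0208
Sum = 8.990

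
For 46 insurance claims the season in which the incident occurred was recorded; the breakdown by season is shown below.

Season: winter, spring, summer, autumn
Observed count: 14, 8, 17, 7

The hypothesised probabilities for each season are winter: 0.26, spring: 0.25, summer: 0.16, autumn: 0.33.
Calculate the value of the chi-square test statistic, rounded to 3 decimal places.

Expected counts E_i = n·p_i: 46×0.26 = 11.96, 46×0.25 = 11.5, 46×0.16 = 7.36, 46×0.33 = 15.18.
winter: (14 − 11.96)²/11.96 = 4.1616/11.96 = 0.3480
spring: (8 − 11.5)²/11.5 = 12.25/11.5 = 1.0652
summer: (17 − 7.36)²/7.36 = 92.9296/7.36 = 12.6263
autumn: (7 − 15.18)²/15.18 = 66.9124/15.18 = 4.4079
Sum = 18.447

18.447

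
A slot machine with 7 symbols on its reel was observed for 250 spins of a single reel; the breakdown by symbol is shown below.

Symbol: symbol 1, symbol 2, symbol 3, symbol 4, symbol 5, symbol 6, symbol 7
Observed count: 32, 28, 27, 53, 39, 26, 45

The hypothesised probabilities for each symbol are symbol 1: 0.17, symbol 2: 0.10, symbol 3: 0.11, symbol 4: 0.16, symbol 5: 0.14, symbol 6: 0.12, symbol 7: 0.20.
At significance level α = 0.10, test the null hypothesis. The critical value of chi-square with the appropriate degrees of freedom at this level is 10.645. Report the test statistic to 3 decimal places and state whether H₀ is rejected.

Expected counts E_i = n·p_i: 250×0.17 = 42.5, 250×0.10 = 25, 250×0.11 = 27.5, 250×0.16 = 40, 250×0.14 = 35, 250×0.12 = 30, 250×0.20 = 50.
symbol 1: (32 − 42.5)²/42.5 = 110.25/42.5 = 2.5941
symbol 2: (28 − 25)²/25 = 9/25 = 0.3600
symbol 3: (27 − 27.5)²/27.5 = 0.25/27.5 = 0.0091
symbol 4: (53 − 40)²/40 = 169/40 = 4.2250
symbol 5: (39 − 35)²/35 = 16/35 = 0.4571
symbol 6: (26 − 30)²/30 = 16/30 = 0.5333
symbol 7: (45 − 50)²/50 = 25/50 = 0.5000
Sum = 8.679
df = 6. Since 8.679 < 10.645, we do not reject H₀.

8.679; do not reject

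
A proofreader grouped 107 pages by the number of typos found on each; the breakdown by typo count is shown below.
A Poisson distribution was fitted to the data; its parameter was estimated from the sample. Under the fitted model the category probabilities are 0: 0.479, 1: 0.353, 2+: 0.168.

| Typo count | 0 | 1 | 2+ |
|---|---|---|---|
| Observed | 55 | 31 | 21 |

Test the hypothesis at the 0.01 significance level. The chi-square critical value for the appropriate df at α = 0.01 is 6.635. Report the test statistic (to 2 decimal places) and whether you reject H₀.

Expected counts E_i = n·p_i: 107×0.479 = 51.253, 107×0.353 = 37.771, 107×0.168 = 17.976.
χ² = (55−51.253)²/51.253 + (31−37.771)²/37.771 + (21−17.976)²/17.976
   = 0.274 + 1.214 + 0.509
Sum = 2.00
df = 1. Since 2.00 < 6.635, we do not reject H₀.

2.00; do not reject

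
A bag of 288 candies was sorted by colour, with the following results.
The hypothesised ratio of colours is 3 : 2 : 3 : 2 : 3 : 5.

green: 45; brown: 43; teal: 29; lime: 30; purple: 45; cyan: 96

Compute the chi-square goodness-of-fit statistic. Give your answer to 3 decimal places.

15.002

Ratio total = 18. Expected counts: 288×3/18 = 48, 288×2/18 = 32, 288×3/18 = 48, 288×2/18 = 32, 288×3/18 = 48, 288×5/18 = 80.
cat         O        E   (O−E)²/E
green      45       48     0.1875
brown      43       32     3.7813
teal       29       48     7.5208
lime       30       32     0.1250
purple     45       48     0.1875
cyan       96       80     3.2000
Sum = 15.002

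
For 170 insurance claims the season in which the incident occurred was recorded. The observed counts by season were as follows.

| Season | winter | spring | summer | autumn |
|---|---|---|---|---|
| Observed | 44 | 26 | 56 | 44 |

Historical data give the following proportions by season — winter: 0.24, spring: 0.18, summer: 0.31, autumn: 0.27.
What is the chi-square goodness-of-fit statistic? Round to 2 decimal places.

1.23

Expected counts E_i = n·p_i: 170×0.24 = 40.8, 170×0.18 = 30.6, 170×0.31 = 52.7, 170×0.27 = 45.9.
cat         O        E   (O−E)²/E
winter     44     40.8      0.251
spring     26     30.6      0.692
summer     56     52.7      0.207
autumn     44     45.9      0.079
Sum = 1.23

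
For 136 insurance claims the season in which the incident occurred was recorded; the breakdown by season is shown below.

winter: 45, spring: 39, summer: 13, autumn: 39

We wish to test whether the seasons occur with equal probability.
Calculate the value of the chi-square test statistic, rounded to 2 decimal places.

18.00

Expected count for each of the 4 categories: 136/4 = 34.
cat         O        E   (O−E)²/E
winter     45       34      3.559
spring     39       34      0.735
summer     13       34     12.971
autumn     39       34      0.735
Sum = 18.00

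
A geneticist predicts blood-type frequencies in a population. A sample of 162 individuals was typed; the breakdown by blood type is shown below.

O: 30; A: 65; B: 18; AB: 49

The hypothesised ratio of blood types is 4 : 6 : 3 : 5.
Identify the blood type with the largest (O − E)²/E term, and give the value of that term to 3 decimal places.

B, 3.000

Ratio total = 18. Expected counts: 162×4/18 = 36, 162×6/18 = 54, 162×3/18 = 27, 162×5/18 = 45.
cat         O        E   (O−E)²/E
O          30       36     1.0000
A          65       54     2.2407
B          18       27     3.0000
AB         49       45     0.3556
The largest term is for B: 3.000.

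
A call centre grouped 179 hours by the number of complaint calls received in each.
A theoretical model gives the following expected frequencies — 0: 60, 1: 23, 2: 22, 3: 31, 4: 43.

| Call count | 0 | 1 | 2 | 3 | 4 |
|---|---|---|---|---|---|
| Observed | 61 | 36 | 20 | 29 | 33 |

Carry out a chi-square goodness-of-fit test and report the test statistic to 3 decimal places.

χ² = (61−60)²/60 + (36−23)²/23 + (20−22)²/22 + (29−31)²/31 + (33−43)²/43
   = 0.0167 + 7.3478 + 0.1818 + 0.1290 + 2.3256
Sum = 10.001

10.001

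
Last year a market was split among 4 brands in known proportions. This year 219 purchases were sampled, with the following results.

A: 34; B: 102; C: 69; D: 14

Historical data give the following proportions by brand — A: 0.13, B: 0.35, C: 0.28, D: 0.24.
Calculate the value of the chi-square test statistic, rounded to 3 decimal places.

Expected counts E_i = n·p_i: 219×0.13 = 28.47, 219×0.35 = 76.65, 219×0.28 = 61.32, 219×0.24 = 52.56.
cat         O        E   (O−E)²/E
A          34    28.47     1.0741
B         102    76.65     8.3839
C          69    61.32     0.9619
D          14    52.56    28.2891
Sum = 38.709

38.709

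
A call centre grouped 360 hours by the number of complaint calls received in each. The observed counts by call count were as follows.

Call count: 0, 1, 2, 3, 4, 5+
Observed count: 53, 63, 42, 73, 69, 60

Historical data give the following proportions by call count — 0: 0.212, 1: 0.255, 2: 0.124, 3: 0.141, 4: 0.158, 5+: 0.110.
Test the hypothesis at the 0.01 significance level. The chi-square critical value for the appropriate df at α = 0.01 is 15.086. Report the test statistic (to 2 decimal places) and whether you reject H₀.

Expected counts E_i = n·p_i: 360×0.212 = 76.32, 360×0.255 = 91.8, 360×0.124 = 44.64, 360×0.141 = 50.76, 360×0.158 = 56.88, 360×0.110 = 39.6.
χ² = (53−76.32)²/76.32 + (63−91.8)²/91.8 + (42−44.64)²/44.64 + (73−50.76)²/50.76 + (69−56.88)²/56.88 + (60−39.6)²/39.6
   = 7.126 + 9.035 + 0.156 + 9.744 + 2.583 + 10.509
Sum = 39.15
df = 5. Since 39.15 > 15.086, we reject H₀.

39.15; reject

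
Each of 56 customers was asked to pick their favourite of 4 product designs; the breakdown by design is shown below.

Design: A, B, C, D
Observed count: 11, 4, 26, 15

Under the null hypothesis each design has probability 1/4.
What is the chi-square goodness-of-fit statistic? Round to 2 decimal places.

Expected count for each of the 4 categories: 56/4 = 14.
χ² = (11−14)²/14 + (4−14)²/14 + (26−14)²/14 + (15−14)²/14
   = 0.643 + 7.143 + 10.286 + 0.071
Sum = 18.14

18.14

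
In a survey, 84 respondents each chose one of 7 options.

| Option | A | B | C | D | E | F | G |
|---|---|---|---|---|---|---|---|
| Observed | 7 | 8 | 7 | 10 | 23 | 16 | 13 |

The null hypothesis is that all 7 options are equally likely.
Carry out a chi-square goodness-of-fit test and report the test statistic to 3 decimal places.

17.333

Expected count for each of the 7 categories: 84/7 = 12.
χ² = (7−12)²/12 + (8−12)²/12 + (7−12)²/12 + (10−12)²/12 + (23−12)²/12 + (16−12)²/12 + (13−12)²/12
   = 2.0833 + 1.3333 + 2.0833 + 0.3333 + 10.0833 + 1.3333 + 0.0833
Sum = 17.333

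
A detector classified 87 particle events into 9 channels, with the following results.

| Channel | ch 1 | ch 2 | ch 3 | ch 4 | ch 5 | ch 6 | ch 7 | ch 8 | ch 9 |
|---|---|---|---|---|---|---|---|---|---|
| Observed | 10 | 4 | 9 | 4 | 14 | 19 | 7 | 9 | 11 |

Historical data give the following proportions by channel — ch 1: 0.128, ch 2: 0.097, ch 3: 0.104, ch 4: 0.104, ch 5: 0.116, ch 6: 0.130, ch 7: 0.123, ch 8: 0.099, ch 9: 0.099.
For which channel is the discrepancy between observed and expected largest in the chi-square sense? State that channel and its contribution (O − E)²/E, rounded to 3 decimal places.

Expected counts E_i = n·p_i: 87×0.128 = 11.136, 87×0.097 = 8.439, 87×0.104 = 9.048, 87×0.104 = 9.048, 87×0.116 = 10.092, 87×0.130 = 11.31, 87×0.123 = 10.701, 87×0.099 = 8.613, 87×0.099 = 8.613.
cat         O        E   (O−E)²/E
ch 1       10   11.136     0.1159
ch 2        4    8.439     2.3350
ch 3        9    9.048     0.0003
ch 4        4    9.048     2.8163
ch 5       14   10.092     1.5133
ch 6       19    11.31     5.2287
ch 7        7   10.701     1.2800
ch 8        9    8.613     0.0174
ch 9       11    8.613     0.6615
The largest term is for ch 6: 5.229.

ch 6, 5.229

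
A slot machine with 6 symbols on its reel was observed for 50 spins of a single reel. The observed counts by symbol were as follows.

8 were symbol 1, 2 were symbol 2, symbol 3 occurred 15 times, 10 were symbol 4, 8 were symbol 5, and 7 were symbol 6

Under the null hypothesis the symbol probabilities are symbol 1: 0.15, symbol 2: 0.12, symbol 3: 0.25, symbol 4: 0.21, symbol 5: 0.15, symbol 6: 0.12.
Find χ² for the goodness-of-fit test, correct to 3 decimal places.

3.424

Expected counts E_i = n·p_i: 50×0.15 = 7.5, 50×0.12 = 6, 50×0.25 = 12.5, 50×0.21 = 10.5, 50×0.15 = 7.5, 50×0.12 = 6.
cat           O        E   (O−E)²/E
symbol 1      8      7.5     0.0333
symbol 2      2        6     2.6667
symbol 3     15     12.5     0.5000
symbol 4     10     10.5     0.0238
symbol 5      8      7.5     0.0333
symbol 6      7        6     0.1667
Sum = 3.424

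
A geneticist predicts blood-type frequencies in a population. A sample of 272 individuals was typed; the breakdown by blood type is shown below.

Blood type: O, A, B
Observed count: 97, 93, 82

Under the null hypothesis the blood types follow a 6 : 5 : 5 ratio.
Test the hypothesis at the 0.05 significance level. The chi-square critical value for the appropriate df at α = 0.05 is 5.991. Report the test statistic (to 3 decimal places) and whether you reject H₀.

Ratio total = 16. Expected counts: 272×6/16 = 102, 272×5/16 = 85, 272×5/16 = 85.
cat         O        E   (O−E)²/E
O          97      102     0.2451
A          93       85     0.7529
B          82       85     0.1059
Sum = 1.104
df = 2. Since 1.104 < 5.991, we do not reject H₀.

1.104; do not reject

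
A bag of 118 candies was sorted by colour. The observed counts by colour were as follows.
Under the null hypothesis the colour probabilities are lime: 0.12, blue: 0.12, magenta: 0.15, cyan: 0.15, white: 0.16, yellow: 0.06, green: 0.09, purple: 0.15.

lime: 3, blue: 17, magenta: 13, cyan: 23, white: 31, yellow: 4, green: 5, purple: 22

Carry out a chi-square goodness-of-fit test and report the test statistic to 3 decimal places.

25.339

Expected counts E_i = n·p_i: 118×0.12 = 14.16, 118×0.12 = 14.16, 118×0.15 = 17.7, 118×0.15 = 17.7, 118×0.16 = 18.88, 118×0.06 = 7.08, 118×0.09 = 10.62, 118×0.15 = 17.7.
χ² = (3−14.16)²/14.16 + (17−14.16)²/14.16 + (13−17.7)²/17.7 + (23−17.7)²/17.7 + (31−18.88)²/18.88 + (4−7.08)²/7.08 + (5−10.62)²/10.62 + (22−17.7)²/17.7
   = 8.7956 + 0.5696 + 1.2480 + 1.5870 + 7.7804 + 1.3399 + 2.9740 + 1.0446
Sum = 25.339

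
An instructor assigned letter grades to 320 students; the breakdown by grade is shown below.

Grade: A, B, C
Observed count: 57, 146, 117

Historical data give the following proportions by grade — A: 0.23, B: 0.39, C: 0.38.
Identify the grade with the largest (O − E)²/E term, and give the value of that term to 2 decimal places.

A, 3.74

Expected counts E_i = n·p_i: 320×0.23 = 73.6, 320×0.39 = 124.8, 320×0.38 = 121.6.
cat         O        E   (O−E)²/E
A          57     73.6      3.744
B         146    124.8      3.601
C         117    121.6      0.174
The largest term is for A: 3.74.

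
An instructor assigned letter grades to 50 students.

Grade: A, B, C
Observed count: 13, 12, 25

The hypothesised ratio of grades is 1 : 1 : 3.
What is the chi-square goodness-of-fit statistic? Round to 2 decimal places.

2.13

Ratio total = 5. Expected counts: 50×1/5 = 10, 50×1/5 = 10, 50×3/5 = 30.
A: (13 − 10)²/10 = 9/10 = 0.900
B: (12 − 10)²/10 = 4/10 = 0.400
C: (25 − 30)²/30 = 25/30 = 0.833
Sum = 2.13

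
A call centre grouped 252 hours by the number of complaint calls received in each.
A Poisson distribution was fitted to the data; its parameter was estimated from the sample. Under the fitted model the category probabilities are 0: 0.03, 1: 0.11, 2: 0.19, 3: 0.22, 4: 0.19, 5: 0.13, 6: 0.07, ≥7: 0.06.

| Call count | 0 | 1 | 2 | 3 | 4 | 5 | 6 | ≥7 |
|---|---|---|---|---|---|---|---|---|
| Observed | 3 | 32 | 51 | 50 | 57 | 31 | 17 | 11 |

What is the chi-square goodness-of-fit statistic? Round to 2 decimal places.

7.13

Expected counts E_i = n·p_i: 252×0.03 = 7.56, 252×0.11 = 27.72, 252×0.19 = 47.88, 252×0.22 = 55.44, 252×0.19 = 47.88, 252×0.13 = 32.76, 252×0.07 = 17.64, 252×0.06 = 15.12.
0: (3 − 7.56)²/7.56 = 20.7936/7.56 = 2.750
1: (32 − 27.72)²/27.72 = 18.3184/27.72 = 0.661
2: (51 − 47.88)²/47.88 = 9.7344/47.88 = 0.203
3: (50 − 55.44)²/55.44 = 29.5936/55.44 = 0.534
4: (57 − 47.88)²/47.88 = 83.1744/47.88 = 1.737
5: (31 − 32.76)²/32.76 = 3.0976/32.76 = 0.095
6: (17 − 17.64)²/17.64 = 0.4096/17.64 = 0.023
≥7: (11 − 15.12)²/15.12 = 16.9744/15.12 = 1.123
Sum = 7.13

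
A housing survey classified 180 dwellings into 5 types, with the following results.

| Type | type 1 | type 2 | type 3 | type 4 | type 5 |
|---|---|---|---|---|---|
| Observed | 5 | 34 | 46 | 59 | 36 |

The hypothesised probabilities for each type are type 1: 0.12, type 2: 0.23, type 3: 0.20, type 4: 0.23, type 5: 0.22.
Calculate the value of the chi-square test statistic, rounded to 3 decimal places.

Expected counts E_i = n·p_i: 180×0.12 = 21.6, 180×0.23 = 41.4, 180×0.20 = 36, 180×0.23 = 41.4, 180×0.22 = 39.6.
χ² = (5−21.6)²/21.6 + (34−41.4)²/41.4 + (46−36)²/36 + (59−41.4)²/41.4 + (36−39.6)²/39.6
   = 12.7574 + 1.3227 + 2.7778 + 7.4821 + 0.3273
Sum = 24.667

24.667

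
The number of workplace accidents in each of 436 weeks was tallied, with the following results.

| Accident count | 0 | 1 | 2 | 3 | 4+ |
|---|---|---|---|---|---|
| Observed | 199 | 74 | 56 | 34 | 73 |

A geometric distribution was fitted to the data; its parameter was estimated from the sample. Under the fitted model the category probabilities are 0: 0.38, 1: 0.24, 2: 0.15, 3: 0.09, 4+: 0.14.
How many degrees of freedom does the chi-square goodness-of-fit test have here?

3

There are k = 5 categories and 1 parameter estimated from the data, so df = 5 − 1 − 1 = 3.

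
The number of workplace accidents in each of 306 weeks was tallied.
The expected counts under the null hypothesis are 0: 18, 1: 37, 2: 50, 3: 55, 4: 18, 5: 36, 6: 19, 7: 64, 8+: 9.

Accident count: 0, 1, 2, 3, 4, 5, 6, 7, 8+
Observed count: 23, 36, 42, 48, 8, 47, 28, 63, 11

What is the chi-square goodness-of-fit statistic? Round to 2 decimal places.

17.23

χ² = (23−18)²/18 + (36−37)²/37 + (42−50)²/50 + (48−55)²/55 + (8−18)²/18 + (47−36)²/36 + (28−19)²/19 + (63−64)²/64 + (11−9)²/9
   = 1.389 + 0.027 + 1.280 + 0.891 + 5.556 + 3.361 + 4.263 + 0.016 + 0.444
Sum = 17.23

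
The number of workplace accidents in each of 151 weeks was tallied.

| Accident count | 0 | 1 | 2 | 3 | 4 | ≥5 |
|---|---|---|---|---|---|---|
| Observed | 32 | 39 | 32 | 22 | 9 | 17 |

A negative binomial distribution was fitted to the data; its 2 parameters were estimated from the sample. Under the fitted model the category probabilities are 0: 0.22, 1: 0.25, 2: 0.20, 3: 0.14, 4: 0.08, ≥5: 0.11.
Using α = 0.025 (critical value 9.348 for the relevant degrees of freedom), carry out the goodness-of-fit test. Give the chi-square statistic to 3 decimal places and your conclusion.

Expected counts E_i = n·p_i: 151×0.22 = 33.22, 151×0.25 = 37.75, 151×0.20 = 30.2, 151×0.14 = 21.14, 151×0.08 = 12.08, 151×0.11 = 16.61.
0: (32 − 33.22)²/33.22 = 1.4884/33.22 = 0.0448
1: (39 − 37.75)²/37.75 = 1.5625/37.75 = 0.0414
2: (32 − 30.2)²/30.2 = 3.24/30.2 = 0.1073
3: (22 − 21.14)²/21.14 = 0.7396/21.14 = 0.0350
4: (9 − 12.08)²/12.08 = 9.4864/12.08 = 0.7853
≥5: (17 − 16.61)²/16.61 = 0.1521/16.61 = 0.0092
Sum = 1.023
df = 3. Since 1.023 < 9.348, we do not reject H₀.

1.023; do not reject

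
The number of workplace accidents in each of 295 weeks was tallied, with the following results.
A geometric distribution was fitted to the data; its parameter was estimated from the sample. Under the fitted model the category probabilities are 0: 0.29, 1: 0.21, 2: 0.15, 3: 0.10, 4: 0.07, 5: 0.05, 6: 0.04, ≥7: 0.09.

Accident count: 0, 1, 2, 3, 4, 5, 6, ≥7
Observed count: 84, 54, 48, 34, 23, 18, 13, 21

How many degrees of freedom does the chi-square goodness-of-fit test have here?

There are k = 8 categories and 1 parameter estimated from the data, so df = 8 − 1 − 1 = 6.

6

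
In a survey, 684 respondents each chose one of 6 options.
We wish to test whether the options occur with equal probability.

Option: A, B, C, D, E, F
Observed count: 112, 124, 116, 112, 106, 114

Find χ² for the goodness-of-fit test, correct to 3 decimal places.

1.544

Expected count for each of the 6 categories: 684/6 = 114.
A: (112 − 114)²/114 = 4/114 = 0.0351
B: (124 − 114)²/114 = 100/114 = 0.8772
C: (116 − 114)²/114 = 4/114 = 0.0351
D: (112 − 114)²/114 = 4/114 = 0.0351
E: (106 − 114)²/114 = 64/114 = 0.5614
F: (114 − 114)²/114 = 0/114 = 0.0000
Sum = 1.544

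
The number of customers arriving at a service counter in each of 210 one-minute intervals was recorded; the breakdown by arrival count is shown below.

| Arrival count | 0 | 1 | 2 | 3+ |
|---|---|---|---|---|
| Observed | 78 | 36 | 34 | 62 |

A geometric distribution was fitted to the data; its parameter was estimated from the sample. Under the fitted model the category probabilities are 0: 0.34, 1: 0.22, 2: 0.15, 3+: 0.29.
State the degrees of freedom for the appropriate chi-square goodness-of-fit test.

There are k = 4 categories and 1 parameter estimated from the data, so df = 4 − 1 − 1 = 2.

2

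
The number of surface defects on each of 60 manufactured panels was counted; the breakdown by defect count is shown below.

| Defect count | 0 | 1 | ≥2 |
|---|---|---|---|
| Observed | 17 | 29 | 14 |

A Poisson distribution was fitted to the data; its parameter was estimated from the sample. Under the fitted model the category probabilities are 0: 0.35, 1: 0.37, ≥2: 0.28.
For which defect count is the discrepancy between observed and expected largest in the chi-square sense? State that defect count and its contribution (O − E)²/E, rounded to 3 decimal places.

1, 2.083

Expected counts E_i = n·p_i: 60×0.35 = 21, 60×0.37 = 22.2, 60×0.28 = 16.8.
χ² = (17−21)²/21 + (29−22.2)²/22.2 + (14−16.8)²/16.8
   = 0.7619 + 2.0829 + 0.4667
The largest term is for 1: 2.083.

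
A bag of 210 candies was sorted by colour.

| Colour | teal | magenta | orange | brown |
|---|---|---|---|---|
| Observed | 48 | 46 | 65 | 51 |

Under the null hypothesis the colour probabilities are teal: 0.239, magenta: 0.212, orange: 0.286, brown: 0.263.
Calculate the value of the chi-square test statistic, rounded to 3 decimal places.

Expected counts E_i = n·p_i: 210×0.239 = 50.19, 210×0.212 = 44.52, 210×0.286 = 60.06, 210×0.263 = 55.23.
teal: (48 − 50.19)²/50.19 = 4.7961/50.19 = 0.0956
magenta: (46 − 44.52)²/44.52 = 2.1904/44.52 = 0.0492
orange: (65 − 60.06)²/60.06 = 24.4036/60.06 = 0.4063
brown: (51 − 55.23)²/55.23 = 17.8929/55.23 = 0.3240
Sum = 0.875

0.875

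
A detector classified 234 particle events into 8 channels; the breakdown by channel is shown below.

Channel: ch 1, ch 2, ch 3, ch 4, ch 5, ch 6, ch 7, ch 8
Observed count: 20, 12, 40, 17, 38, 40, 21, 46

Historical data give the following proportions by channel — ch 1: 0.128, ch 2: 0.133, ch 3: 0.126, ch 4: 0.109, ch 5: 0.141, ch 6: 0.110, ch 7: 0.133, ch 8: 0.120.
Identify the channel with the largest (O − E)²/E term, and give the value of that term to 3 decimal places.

Expected counts E_i = n·p_i: 234×0.128 = 29.952, 234×0.133 = 31.122, 234×0.126 = 29.484, 234×0.109 = 25.506, 234×0.141 = 32.994, 234×0.110 = 25.74, 234×0.133 = 31.122, 234×0.120 = 28.08.
ch 1: (20 − 29.952)²/29.952 = 99.042304/29.952 = 3.3067
ch 2: (12 − 31.122)²/31.122 = 365.650884/31.122 = 11.7490
ch 3: (40 − 29.484)²/29.484 = 110.586256/29.484 = 3.7507
ch 4: (17 − 25.506)²/25.506 = 72.352036/25.506 = 2.8367
ch 5: (38 − 32.994)²/32.994 = 25.060036/32.994 = 0.7595
ch 6: (40 − 25.74)²/25.74 = 203.3476/25.74 = 7.9001
ch 7: (21 − 31.122)²/31.122 = 102.454884/31.122 = 3.2920
ch 8: (46 − 28.08)²/28.08 = 321.1264/28.08 = 11.4361
The largest term is for ch 2: 11.749.

ch 2, 11.749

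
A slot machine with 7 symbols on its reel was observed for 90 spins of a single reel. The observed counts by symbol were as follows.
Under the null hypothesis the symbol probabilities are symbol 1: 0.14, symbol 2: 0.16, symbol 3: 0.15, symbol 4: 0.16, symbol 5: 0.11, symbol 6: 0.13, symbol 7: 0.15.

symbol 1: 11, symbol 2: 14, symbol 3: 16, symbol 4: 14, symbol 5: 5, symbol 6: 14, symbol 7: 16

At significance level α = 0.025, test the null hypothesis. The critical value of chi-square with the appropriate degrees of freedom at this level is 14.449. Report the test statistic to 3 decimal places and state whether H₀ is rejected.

4.029; do not reject

Expected counts E_i = n·p_i: 90×0.14 = 12.6, 90×0.16 = 14.4, 90×0.15 = 13.5, 90×0.16 = 14.4, 90×0.11 = 9.9, 90×0.13 = 11.7, 90×0.15 = 13.5.
cat           O        E   (O−E)²/E
symbol 1     11     12.6     0.2032
symbol 2     14     14.4     0.0111
symbol 3     16     13.5     0.4630
symbol 4     14     14.4     0.0111
symbol 5      5      9.9     2.4253
symbol 6     14     11.7     0.4521
symbol 7     16     13.5     0.4630
Sum = 4.029
df = 6. Since 4.029 < 14.449, we do not reject H₀.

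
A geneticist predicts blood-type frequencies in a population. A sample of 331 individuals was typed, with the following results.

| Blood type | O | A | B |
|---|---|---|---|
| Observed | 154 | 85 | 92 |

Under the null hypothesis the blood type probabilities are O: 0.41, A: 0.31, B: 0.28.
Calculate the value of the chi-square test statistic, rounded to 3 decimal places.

Expected counts E_i = n·p_i: 331×0.41 = 135.71, 331×0.31 = 102.61, 331×0.28 = 92.68.
cat         O        E   (O−E)²/E
O         154   135.71     2.4650
A          85   102.61     3.0222
B          92    92.68     0.0050
Sum = 5.492

5.492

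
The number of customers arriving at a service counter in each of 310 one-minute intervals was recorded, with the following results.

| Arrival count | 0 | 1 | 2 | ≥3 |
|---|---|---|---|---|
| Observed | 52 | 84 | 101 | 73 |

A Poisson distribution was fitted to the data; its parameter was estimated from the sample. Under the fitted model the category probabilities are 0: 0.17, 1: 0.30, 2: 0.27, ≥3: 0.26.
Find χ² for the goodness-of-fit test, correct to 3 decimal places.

Expected counts E_i = n·p_i: 310×0.17 = 52.7, 310×0.30 = 93, 310×0.27 = 83.7, 310×0.26 = 80.6.
0: (52 − 52.7)²/52.7 = 0.49/52.7 = 0.0093
1: (84 − 93)²/93 = 81/93 = 0.8710
2: (101 − 83.7)²/83.7 = 299.29/83.7 = 3.5757
≥3: (73 − 80.6)²/80.6 = 57.76/80.6 = 0.7166
Sum = 5.173

5.173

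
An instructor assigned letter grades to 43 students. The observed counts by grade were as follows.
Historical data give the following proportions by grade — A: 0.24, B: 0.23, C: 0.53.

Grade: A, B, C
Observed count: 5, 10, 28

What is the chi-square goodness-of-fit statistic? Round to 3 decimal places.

3.935

Expected counts E_i = n·p_i: 43×0.24 = 10.32, 43×0.23 = 9.89, 43×0.53 = 22.79.
A: (5 − 10.32)²/10.32 = 28.3024/10.32 = 2.7425
B: (10 − 9.89)²/9.89 = 0.0121/9.89 = 0.0012
C: (28 − 22.79)²/22.79 = 27.1441/22.79 = 1.1911
Sum = 3.935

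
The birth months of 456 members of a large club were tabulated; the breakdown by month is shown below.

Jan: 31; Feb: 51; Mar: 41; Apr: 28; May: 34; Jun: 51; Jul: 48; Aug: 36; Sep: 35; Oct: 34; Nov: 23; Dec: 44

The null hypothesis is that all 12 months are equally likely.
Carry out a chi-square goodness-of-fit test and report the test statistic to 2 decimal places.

Under H₀ each category has probability 1/12, so each expected count is 456/12 = 38.
cat         O        E   (O−E)²/E
Jan        31       38      1.289
Feb        51       38      4.447
Mar        41       38      0.237
Apr        28       38      2.632
May        34       38      0.421
Jun        51       38      4.447
Jul        48       38      2.632
Aug        36       38      0.105
Sep        35       38      0.237
Oct        34       38      0.421
Nov        23       38      5.921
Dec        44       38      0.947
Sum = 23.74

23.74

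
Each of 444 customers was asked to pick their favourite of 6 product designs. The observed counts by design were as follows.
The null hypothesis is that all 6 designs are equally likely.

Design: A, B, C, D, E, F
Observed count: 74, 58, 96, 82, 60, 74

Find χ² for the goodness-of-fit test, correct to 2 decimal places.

Expected count for each of the 6 categories: 444/6 = 74.
cat         O        E   (O−E)²/E
A          74       74      0.000
B          58       74      3.459
C          96       74      6.541
D          82       74      0.865
E          60       74      2.649
F          74       74      0.000
Sum = 13.51

13.51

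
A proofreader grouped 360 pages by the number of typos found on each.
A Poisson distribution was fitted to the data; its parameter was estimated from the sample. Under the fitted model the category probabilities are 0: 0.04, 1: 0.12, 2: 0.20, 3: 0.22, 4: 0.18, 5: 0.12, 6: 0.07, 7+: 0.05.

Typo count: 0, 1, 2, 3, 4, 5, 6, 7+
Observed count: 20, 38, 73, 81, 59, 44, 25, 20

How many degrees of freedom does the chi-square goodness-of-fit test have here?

6

There are k = 8 categories and 1 parameter estimated from the data, so df = 8 − 1 − 1 = 6.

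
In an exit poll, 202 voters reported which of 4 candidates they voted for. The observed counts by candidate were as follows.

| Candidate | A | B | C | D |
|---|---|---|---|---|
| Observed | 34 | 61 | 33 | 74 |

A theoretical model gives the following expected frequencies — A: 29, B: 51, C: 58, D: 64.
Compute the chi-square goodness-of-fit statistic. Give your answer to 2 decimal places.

cat         O        E   (O−E)²/E
A          34       29      0.862
B          61       51      1.961
C          33       58     10.776
D          74       64      1.563
Sum = 15.16

15.16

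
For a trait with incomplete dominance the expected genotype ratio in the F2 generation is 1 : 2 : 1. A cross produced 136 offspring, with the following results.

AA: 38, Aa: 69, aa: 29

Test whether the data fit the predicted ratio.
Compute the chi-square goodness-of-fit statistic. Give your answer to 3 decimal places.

1.221

Ratio total = 4. Expected counts: 136×1/4 = 34, 136×2/4 = 68, 136×1/4 = 34.
AA: (38 − 34)²/34 = 16/34 = 0.4706
Aa: (69 − 68)²/68 = 1/68 = 0.0147
aa: (29 − 34)²/34 = 25/34 = 0.7353
Sum = 1.221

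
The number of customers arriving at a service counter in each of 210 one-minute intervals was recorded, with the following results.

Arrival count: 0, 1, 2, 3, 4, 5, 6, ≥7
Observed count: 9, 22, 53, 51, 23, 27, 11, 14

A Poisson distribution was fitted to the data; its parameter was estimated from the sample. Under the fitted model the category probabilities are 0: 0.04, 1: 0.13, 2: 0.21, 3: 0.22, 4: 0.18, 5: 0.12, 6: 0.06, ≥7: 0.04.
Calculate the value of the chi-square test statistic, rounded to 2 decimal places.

13.23

Expected counts E_i = n·p_i: 210×0.04 = 8.4, 210×0.13 = 27.3, 210×0.21 = 44.1, 210×0.22 = 46.2, 210×0.18 = 37.8, 210×0.12 = 25.2, 210×0.06 = 12.6, 210×0.04 = 8.4.
cat         O        E   (O−E)²/E
0           9      8.4      0.043
1          22     27.3      1.029
2          53     44.1      1.796
3          51     46.2      0.499
4          23     37.8      5.795
5          27     25.2      0.129
6          11     12.6      0.203
≥7         14      8.4      3.733
Sum = 13.23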